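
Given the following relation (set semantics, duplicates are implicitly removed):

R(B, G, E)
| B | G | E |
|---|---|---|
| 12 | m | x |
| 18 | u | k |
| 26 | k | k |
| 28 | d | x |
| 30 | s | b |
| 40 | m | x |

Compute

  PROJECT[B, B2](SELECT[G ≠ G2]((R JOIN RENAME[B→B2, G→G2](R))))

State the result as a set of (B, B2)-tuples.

{(12, 28), (18, 26), (26, 18), (28, 12), (28, 40), (40, 28)}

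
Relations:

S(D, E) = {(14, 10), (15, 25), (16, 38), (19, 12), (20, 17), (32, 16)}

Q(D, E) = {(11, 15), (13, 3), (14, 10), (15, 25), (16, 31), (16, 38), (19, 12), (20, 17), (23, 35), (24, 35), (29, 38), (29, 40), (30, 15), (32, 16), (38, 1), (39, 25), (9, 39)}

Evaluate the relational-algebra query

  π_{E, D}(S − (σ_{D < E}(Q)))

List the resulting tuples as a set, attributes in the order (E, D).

Filtering on D < E leaves {(11, 15), (15, 25), (16, 31), (16, 38), (23, 35), (24, 35), (29, 38), (29, 40), (9, 39)}.
Taking the difference: {(14, 10), (19, 12), (20, 17), (32, 16)}
Keep only column(s) E, D: {(10, 14), (12, 19), (16, 32), (17, 20)}

{(10, 14), (12, 19), (16, 32), (17, 20)}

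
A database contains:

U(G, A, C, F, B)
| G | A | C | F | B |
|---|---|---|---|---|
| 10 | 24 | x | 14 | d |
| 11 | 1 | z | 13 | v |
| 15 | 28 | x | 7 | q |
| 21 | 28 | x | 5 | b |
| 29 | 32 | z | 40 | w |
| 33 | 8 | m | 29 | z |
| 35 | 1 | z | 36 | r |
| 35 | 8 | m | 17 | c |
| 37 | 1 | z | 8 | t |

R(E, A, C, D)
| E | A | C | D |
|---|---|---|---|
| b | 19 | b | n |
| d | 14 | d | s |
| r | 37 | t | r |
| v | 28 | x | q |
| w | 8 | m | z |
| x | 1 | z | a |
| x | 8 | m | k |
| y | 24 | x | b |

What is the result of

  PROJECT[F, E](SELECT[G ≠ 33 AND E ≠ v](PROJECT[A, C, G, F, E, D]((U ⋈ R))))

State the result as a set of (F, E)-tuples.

Natural join on A, C: {(10, 24, x, 14, d, y, b), (11, 1, z, 13, v, x, a), (15, 28, x, 7, q, v, q), (21, 28, x, 5, b, v, q), (33, 8, m, 29, z, w, z), (33, 8, m, 29, z, x, k), (35, 1, z, 36, r, x, a), (35, 8, m, 17, c, w, z), (35, 8, m, 17, c, x, k), (37, 1, z, 8, t, x, a)}
π[A, C, G, F, E, D]: project onto (A, C, G, F, E, D) → {(1, z, 11, 13, x, a), (1, z, 35, 36, x, a), (1, z, 37, 8, x, a), (24, x, 10, 14, y, b), (28, x, 15, 7, v, q), (28, x, 21, 5, v, q), (8, m, 33, 29, w, z), (8, m, 33, 29, x, k), (8, m, 35, 17, w, z), (8, m, 35, 17, x, k)}
Selection G ≠ 33 AND E ≠ v: {(1, z, 11, 13, x, a), (1, z, 35, 36, x, a), (1, z, 37, 8, x, a), (24, x, 10, 14, y, b), (8, m, 35, 17, w, z), (8, m, 35, 17, x, k)}
π[F, E]: project onto (F, E) → {(13, x), (14, y), (17, w), (17, x), (36, x), (8, x)}

{(13, x), (14, y), (17, w), (17, x), (36, x), (8, x)}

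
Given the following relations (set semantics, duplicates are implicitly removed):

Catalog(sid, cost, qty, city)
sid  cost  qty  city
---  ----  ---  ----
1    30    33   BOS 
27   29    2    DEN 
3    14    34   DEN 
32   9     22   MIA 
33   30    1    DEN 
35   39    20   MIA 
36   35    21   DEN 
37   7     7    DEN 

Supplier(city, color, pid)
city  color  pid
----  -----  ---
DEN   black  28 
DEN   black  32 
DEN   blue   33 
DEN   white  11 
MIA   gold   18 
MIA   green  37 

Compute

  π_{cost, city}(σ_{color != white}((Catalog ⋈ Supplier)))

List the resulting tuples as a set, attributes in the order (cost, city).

{(14, DEN), (29, DEN), (30, DEN), (35, DEN), (39, MIA), (7, DEN), (9, MIA)}

Catalog ⋈ Supplier (natural join on city): {(27, 29, 2, DEN, black, 28), (27, 29, 2, DEN, black, 32), (27, 29, 2, DEN, blue, 33), (27, 29, 2, DEN, white, 11), (3, 14, 34, DEN, black, 28), (3, 14, 34, DEN, black, 32), (3, 14, 34, DEN, blue, 33), (3, 14, 34, DEN, white, 11), (32, 9, 22, MIA, gold, 18), (32, 9, 22, MIA, green, 37), (33, 30, 1, DEN, black, 28), (33, 30, 1, DEN, black, 32), (33, 30, 1, DEN, blue, 33), (33, 30, 1, DEN, white, 11), (35, 39, 20, MIA, gold, 18), (35, 39, 20, MIA, green, 37), (36, 35, 21, DEN, black, 28), (36, 35, 21, DEN, black, 32), (36, 35, 21, DEN, blue, 33), (36, 35, 21, DEN, white, 11), (37, 7, 7, DEN, black, 28), (37, 7, 7, DEN, black, 32), (37, 7, 7, DEN, blue, 33), (37, 7, 7, DEN, white, 11)}
Selection color != white: {(27, 29, 2, DEN, black, 28), (27, 29, 2, DEN, black, 32), (27, 29, 2, DEN, blue, 33), (3, 14, 34, DEN, black, 28), (3, 14, 34, DEN, black, 32), (3, 14, 34, DEN, blue, 33), (32, 9, 22, MIA, gold, 18), (32, 9, 22, MIA, green, 37), (33, 30, 1, DEN, black, 28), (33, 30, 1, DEN, black, 32), (33, 30, 1, DEN, blue, 33), (35, 39, 20, MIA, gold, 18), (35, 39, 20, MIA, green, 37), (36, 35, 21, DEN, black, 28), (36, 35, 21, DEN, black, 32), (36, 35, 21, DEN, blue, 33), (37, 7, 7, DEN, black, 28), (37, 7, 7, DEN, black, 32), (37, 7, 7, DEN, blue, 33)}
π_{cost, city} gives {(14, DEN), (29, DEN), (30, DEN), (35, DEN), (39, MIA), (7, DEN), (9, MIA)} (12 duplicate(s) eliminated).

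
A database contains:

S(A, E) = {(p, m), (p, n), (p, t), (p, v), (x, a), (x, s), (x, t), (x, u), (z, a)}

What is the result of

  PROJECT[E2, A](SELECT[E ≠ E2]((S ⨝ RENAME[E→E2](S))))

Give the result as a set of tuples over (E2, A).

{(a, x), (m, p), (n, p), (s, x), (t, p), (t, x), (u, x), (v, p)}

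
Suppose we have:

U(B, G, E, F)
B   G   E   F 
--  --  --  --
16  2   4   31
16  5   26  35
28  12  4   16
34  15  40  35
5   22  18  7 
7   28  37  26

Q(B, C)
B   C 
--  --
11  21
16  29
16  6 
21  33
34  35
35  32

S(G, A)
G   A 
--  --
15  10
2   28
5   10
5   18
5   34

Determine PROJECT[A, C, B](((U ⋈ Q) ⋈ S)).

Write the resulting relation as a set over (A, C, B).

{(10, 29, 16), (10, 35, 34), (10, 6, 16), (18, 29, 16), (18, 6, 16), (28, 29, 16), (28, 6, 16), (34, 29, 16), (34, 6, 16)}

Natural join on B: {(16, 2, 4, 31, 29), (16, 2, 4, 31, 6), (16, 5, 26, 35, 29), (16, 5, 26, 35, 6), (34, 15, 40, 35, 35)}
Natural join on G: {(16, 2, 4, 31, 29, 28), (16, 2, 4, 31, 6, 28), (16, 5, 26, 35, 29, 10), (16, 5, 26, 35, 29, 18), (16, 5, 26, 35, 29, 34), (16, 5, 26, 35, 6, 10), (16, 5, 26, 35, 6, 18), (16, 5, 26, 35, 6, 34), (34, 15, 40, 35, 35, 10)}
π_{A, C, B} gives {(10, 29, 16), (10, 35, 34), (10, 6, 16), (18, 29, 16), (18, 6, 16), (28, 29, 16), (28, 6, 16), (34, 29, 16), (34, 6, 16)}.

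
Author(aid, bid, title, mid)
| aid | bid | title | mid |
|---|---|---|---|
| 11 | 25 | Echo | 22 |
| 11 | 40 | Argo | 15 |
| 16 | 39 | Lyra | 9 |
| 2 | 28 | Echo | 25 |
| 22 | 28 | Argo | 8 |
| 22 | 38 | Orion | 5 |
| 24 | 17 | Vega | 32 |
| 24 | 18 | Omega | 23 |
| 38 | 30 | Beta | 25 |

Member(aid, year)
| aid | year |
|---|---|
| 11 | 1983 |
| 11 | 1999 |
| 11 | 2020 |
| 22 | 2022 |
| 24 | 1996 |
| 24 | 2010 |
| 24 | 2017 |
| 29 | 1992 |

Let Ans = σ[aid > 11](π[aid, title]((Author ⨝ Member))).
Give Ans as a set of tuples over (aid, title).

{(22, Argo), (22, Orion), (24, Omega), (24, Vega)}

Joining Author and Member on aid yields {(11, 25, Echo, 22, 1983), (11, 25, Echo, 22, 1999), (11, 25, Echo, 22, 2020), (11, 40, Argo, 15, 1983), (11, 40, Argo, 15, 1999), (11, 40, Argo, 15, 2020), (22, 28, Argo, 8, 2022), (22, 38, Orion, 5, 2022), (24, 17, Vega, 32, 1996), (24, 17, Vega, 32, 2010), (24, 17, Vega, 32, 2017), (24, 18, Omega, 23, 1996), (24, 18, Omega, 23, 2010), (24, 18, Omega, 23, 2017)}.
π[aid, title]: project onto (aid, title) (8 duplicate(s) eliminated) → {(11, Argo), (11, Echo), (22, Argo), (22, Orion), (24, Omega), (24, Vega)}
σ[aid > 11]: keep tuples satisfying aid > 11 → {(22, Argo), (22, Orion), (24, Omega), (24, Vega)}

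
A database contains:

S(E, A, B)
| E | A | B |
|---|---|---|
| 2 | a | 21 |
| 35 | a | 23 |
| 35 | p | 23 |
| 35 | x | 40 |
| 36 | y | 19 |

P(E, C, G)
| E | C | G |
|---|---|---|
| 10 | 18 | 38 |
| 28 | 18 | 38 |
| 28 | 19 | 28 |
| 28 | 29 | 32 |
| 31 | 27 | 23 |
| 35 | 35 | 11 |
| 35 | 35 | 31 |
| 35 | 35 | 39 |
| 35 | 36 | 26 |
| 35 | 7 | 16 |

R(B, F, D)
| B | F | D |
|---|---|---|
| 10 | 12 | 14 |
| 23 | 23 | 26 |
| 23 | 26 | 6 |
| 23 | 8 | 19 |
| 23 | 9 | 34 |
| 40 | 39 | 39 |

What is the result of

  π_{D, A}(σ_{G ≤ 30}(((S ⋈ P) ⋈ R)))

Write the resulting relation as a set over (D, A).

{(19, a), (19, p), (26, a), (26, p), (34, a), (34, p), (39, x), (6, a), (6, p)}

S ⋈ P (natural join on E): {(35, a, 23, 35, 11), (35, a, 23, 35, 31), (35, a, 23, 35, 39), (35, a, 23, 36, 26), (35, a, 23, 7, 16), (35, p, 23, 35, 11), (35, p, 23, 35, 31), (35, p, 23, 35, 39), (35, p, 23, 36, 26), (35, p, 23, 7, 16), (35, x, 40, 35, 11), (35, x, 40, 35, 31), (35, x, 40, 35, 39), (35, x, 40, 36, 26), (35, x, 40, 7, 16)}
(S ⋈ P) ⋈ R (natural join on B): {(35, a, 23, 35, 11, 23, 26), (35, a, 23, 35, 11, 26, 6), (35, a, 23, 35, 11, 8, 19), (35, a, 23, 35, 11, 9, 34), (35, a, 23, 35, 31, 23, 26), (35, a, 23, 35, 31, 26, 6), (35, a, 23, 35, 31, 8, 19), (35, a, 23, 35, 31, 9, 34), (35, a, 23, 35, 39, 23, 26), (35, a, 23, 35, 39, 26, 6), (35, a, 23, 35, 39, 8, 19), (35, a, 23, 35, 39, 9, 34), (35, a, 23, 36, 26, 23, 26), (35, a, 23, 36, 26, 26, 6), (35, a, 23, 36, 26, 8, 19), (35, a, 23, 36, 26, 9, 34), (35, a, 23, 7, 16, 23, 26), (35, a, 23, 7, 16, 26, 6), (35, a, 23, 7, 16, 8, 19), (35, a, 23, 7, 16, 9, 34), (35, p, 23, 35, 11, 23, 26), (35, p, 23, 35, 11, 26, 6), (35, p, 23, 35, 11, 8, 19), (35, p, 23, 35, 11, 9, 34), (35, p, 23, 35, 31, 23, 26), (35, p, 23, 35, 31, 26, 6), (35, p, 23, 35, 31, 8, 19), (35, p, 23, 35, 31, 9, 34), (35, p, 23, 35, 39, 23, 26), (35, p, 23, 35, 39, 26, 6), (35, p, 23, 35, 39, 8, 19), (35, p, 23, 35, 39, 9, 34), (35, p, 23, 36, 26, 23, 26), (35, p, 23, 36, 26, 26, 6), (35, p, 23, 36, 26, 8, 19), (35, p, 23, 36, 26, 9, 34), (35, p, 23, 7, 16, 23, 26), (35, p, 23, 7, 16, 26, 6), (35, p, 23, 7, 16, 8, 19), (35, p, 23, 7, 16, 9, 34), (35, x, 40, 35, 11, 39, 39), (35, x, 40, 35, 31, 39, 39), (35, x, 40, 35, 39, 39, 39), (35, x, 40, 36, 26, 39, 39), (35, x, 40, 7, 16, 39, 39)}
σ[G ≤ 30]: keep tuples satisfying G ≤ 30 → {(35, a, 23, 35, 11, 23, 26), (35, a, 23, 35, 11, 26, 6), (35, a, 23, 35, 11, 8, 19), (35, a, 23, 35, 11, 9, 34), (35, a, 23, 36, 26, 23, 26), (35, a, 23, 36, 26, 26, 6), (35, a, 23, 36, 26, 8, 19), (35, a, 23, 36, 26, 9, 34), (35, a, 23, 7, 16, 23, 26), (35, a, 23, 7, 16, 26, 6), (35, a, 23, 7, 16, 8, 19), (35, a, 23, 7, 16, 9, 34), (35, p, 23, 35, 11, 23, 26), (35, p, 23, 35, 11, 26, 6), (35, p, 23, 35, 11, 8, 19), (35, p, 23, 35, 11, 9, 34), (35, p, 23, 36, 26, 23, 26), (35, p, 23, 36, 26, 26, 6), (35, p, 23, 36, 26, 8, 19), (35, p, 23, 36, 26, 9, 34), (35, p, 23, 7, 16, 23, 26), (35, p, 23, 7, 16, 26, 6), (35, p, 23, 7, 16, 8, 19), (35, p, 23, 7, 16, 9, 34), (35, x, 40, 35, 11, 39, 39), (35, x, 40, 36, 26, 39, 39), (35, x, 40, 7, 16, 39, 39)}
π[D, A]: project onto (D, A) (18 duplicate(s) eliminated) → {(19, a), (19, p), (26, a), (26, p), (34, a), (34, p), (39, x), (6, a), (6, p)}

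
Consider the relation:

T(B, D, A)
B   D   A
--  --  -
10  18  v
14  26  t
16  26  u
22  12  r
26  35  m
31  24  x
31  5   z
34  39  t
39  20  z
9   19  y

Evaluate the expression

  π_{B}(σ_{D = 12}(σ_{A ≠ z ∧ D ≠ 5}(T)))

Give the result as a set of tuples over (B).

{22}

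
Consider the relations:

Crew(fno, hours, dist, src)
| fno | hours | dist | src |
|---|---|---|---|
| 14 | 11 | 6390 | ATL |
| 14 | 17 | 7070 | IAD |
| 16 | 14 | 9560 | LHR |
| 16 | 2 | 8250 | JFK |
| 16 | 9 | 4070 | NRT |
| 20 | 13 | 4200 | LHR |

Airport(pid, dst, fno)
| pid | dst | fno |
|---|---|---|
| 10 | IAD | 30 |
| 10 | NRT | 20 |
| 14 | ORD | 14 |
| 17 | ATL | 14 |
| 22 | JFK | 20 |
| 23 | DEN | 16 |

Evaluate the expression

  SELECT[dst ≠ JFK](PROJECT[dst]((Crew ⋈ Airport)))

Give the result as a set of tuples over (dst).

{ATL, DEN, NRT, ORD}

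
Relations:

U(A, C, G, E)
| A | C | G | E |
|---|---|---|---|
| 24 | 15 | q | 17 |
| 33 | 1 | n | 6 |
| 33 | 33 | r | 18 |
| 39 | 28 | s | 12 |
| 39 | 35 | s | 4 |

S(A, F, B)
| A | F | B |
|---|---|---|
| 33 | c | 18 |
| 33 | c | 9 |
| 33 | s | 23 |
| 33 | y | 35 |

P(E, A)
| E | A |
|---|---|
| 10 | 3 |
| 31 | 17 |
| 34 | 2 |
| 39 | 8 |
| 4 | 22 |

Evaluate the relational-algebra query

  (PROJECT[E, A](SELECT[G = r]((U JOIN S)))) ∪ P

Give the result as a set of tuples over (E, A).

Natural join on A: {(33, 1, n, 6, c, 18), (33, 1, n, 6, c, 9), (33, 1, n, 6, s, 23), (33, 1, n, 6, y, 35), (33, 33, r, 18, c, 18), (33, 33, r, 18, c, 9), (33, 33, r, 18, s, 23), (33, 33, r, 18, y, 35)}
Apply σ_{G = r}; surviving tuples: {(33, 33, r, 18, c, 18), (33, 33, r, 18, c, 9), (33, 33, r, 18, s, 23), (33, 33, r, 18, y, 35)}
Keep only column(s) E, A (3 duplicate(s) eliminated): {(18, 33)}
Union: {(18, 33)} with {(10, 3), (31, 17), (34, 2), (39, 8), (4, 22)} → {(10, 3), (18, 33), (31, 17), (34, 2), (39, 8), (4, 22)}

{(10, 3), (18, 33), (31, 17), (34, 2), (39, 8), (4, 22)}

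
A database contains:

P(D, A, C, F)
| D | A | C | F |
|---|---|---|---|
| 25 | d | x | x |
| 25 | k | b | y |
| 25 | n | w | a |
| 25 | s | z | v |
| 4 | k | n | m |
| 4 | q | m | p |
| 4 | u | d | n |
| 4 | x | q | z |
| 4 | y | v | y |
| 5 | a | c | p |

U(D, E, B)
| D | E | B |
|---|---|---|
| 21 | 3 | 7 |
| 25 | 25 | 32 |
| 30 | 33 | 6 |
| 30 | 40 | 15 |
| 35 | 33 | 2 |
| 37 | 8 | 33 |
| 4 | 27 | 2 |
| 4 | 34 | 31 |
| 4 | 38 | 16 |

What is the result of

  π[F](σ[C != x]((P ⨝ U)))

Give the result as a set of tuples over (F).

Joining P and U on D yields {(25, d, x, x, 25, 32), (25, k, b, y, 25, 32), (25, n, w, a, 25, 32), (25, s, z, v, 25, 32), (4, k, n, m, 27, 2), (4, k, n, m, 34, 31), (4, k, n, m, 38, 16), (4, q, m, p, 27, 2), (4, q, m, p, 34, 31), (4, q, m, p, 38, 16), (4, u, d, n, 27, 2), (4, u, d, n, 34, 31), (4, u, d, n, 38, 16), (4, x, q, z, 27, 2), (4, x, q, z, 34, 31), (4, x, q, z, 38, 16), (4, y, v, y, 27, 2), (4, y, v, y, 34, 31), (4, y, v, y, 38, 16)}.
σ[C != x]: keep tuples satisfying C != x → {(25, k, b, y, 25, 32), (25, n, w, a, 25, 32), (25, s, z, v, 25, 32), (4, k, n, m, 27, 2), (4, k, n, m, 34, 31), (4, k, n, m, 38, 16), (4, q, m, p, 27, 2), (4, q, m, p, 34, 31), (4, q, m, p, 38, 16), (4, u, d, n, 27, 2), (4, u, d, n, 34, 31), (4, u, d, n, 38, 16), (4, x, q, z, 27, 2), (4, x, q, z, 34, 31), (4, x, q, z, 38, 16), (4, y, v, y, 27, 2), (4, y, v, y, 34, 31), (4, y, v, y, 38, 16)}
Keep only column(s) F (11 duplicate(s) eliminated): {a, m, n, p, v, y, z}

{a, m, n, p, v, y, z}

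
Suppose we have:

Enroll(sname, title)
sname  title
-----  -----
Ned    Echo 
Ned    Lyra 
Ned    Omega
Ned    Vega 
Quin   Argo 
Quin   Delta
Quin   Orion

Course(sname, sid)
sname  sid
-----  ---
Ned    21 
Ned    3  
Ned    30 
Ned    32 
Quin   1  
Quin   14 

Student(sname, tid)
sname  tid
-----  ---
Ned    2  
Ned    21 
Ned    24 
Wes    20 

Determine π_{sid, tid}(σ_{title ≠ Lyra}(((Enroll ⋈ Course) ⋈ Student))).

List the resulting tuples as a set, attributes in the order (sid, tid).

{(21, 2), (21, 21), (21, 24), (3, 2), (3, 21), (3, 24), (30, 2), (30, 21), (30, 24), (32, 2), (32, 21), (32, 24)}

Natural join on sname: {(Ned, Echo, 21), (Ned, Echo, 3), (Ned, Echo, 30), (Ned, Echo, 32), (Ned, Lyra, 21), (Ned, Lyra, 3), (Ned, Lyra, 30), (Ned, Lyra, 32), (Ned, Omega, 21), (Ned, Omega, 3), (Ned, Omega, 30), (Ned, Omega, 32), (Ned, Vega, 21), (Ned, Vega, 3), (Ned, Vega, 30), (Ned, Vega, 32), (Quin, Argo, 1), (Quin, Argo, 14), (Quin, Delta, 1), (Quin, Delta, 14), (Quin, Orion, 1), (Quin, Orion, 14)}
Natural join on sname: {(Ned, Echo, 21, 2), (Ned, Echo, 21, 21), (Ned, Echo, 21, 24), (Ned, Echo, 3, 2), (Ned, Echo, 3, 21), (Ned, Echo, 3, 24), (Ned, Echo, 30, 2), (Ned, Echo, 30, 21), (Ned, Echo, 30, 24), (Ned, Echo, 32, 2), (Ned, Echo, 32, 21), (Ned, Echo, 32, 24), (Ned, Lyra, 21, 2), (Ned, Lyra, 21, 21), (Ned, Lyra, 21, 24), (Ned, Lyra, 3, 2), (Ned, Lyra, 3, 21), (Ned, Lyra, 3, 24), (Ned, Lyra, 30, 2), (Ned, Lyra, 30, 21), (Ned, Lyra, 30, 24), (Ned, Lyra, 32, 2), (Ned, Lyra, 32, 21), (Ned, Lyra, 32, 24), (Ned, Omega, 21, 2), (Ned, Omega, 21, 21), (Ned, Omega, 21, 24), (Ned, Omega, 3, 2), (Ned, Omega, 3, 21), (Ned, Omega, 3, 24), (Ned, Omega, 30, 2), (Ned, Omega, 30, 21), (Ned, Omega, 30, 24), (Ned, Omega, 32, 2), (Ned, Omega, 32, 21), (Ned, Omega, 32, 24), (Ned, Vega, 21, 2), (Ned, Vega, 21, 21), (Ned, Vega, 21, 24), (Ned, Vega, 3, 2), (Ned, Vega, 3, 21), (Ned, Vega, 3, 24), (Ned, Vega, 30, 2), (Ned, Vega, 30, 21), (Ned, Vega, 30, 24), (Ned, Vega, 32, 2), (Ned, Vega, 32, 21), (Ned, Vega, 32, 24)}
σ[title ≠ Lyra]: keep tuples satisfying title ≠ Lyra → {(Ned, Echo, 21, 2), (Ned, Echo, 21, 21), (Ned, Echo, 21, 24), (Ned, Echo, 3, 2), (Ned, Echo, 3, 21), (Ned, Echo, 3, 24), (Ned, Echo, 30, 2), (Ned, Echo, 30, 21), (Ned, Echo, 30, 24), (Ned, Echo, 32, 2), (Ned, Echo, 32, 21), (Ned, Echo, 32, 24), (Ned, Omega, 21, 2), (Ned, Omega, 21, 21), (Ned, Omega, 21, 24), (Ned, Omega, 3, 2), (Ned, Omega, 3, 21), (Ned, Omega, 3, 24), (Ned, Omega, 30, 2), (Ned, Omega, 30, 21), (Ned, Omega, 30, 24), (Ned, Omega, 32, 2), (Ned, Omega, 32, 21), (Ned, Omega, 32, 24), (Ned, Vega, 21, 2), (Ned, Vega, 21, 21), (Ned, Vega, 21, 24), (Ned, Vega, 3, 2), (Ned, Vega, 3, 21), (Ned, Vega, 3, 24), (Ned, Vega, 30, 2), (Ned, Vega, 30, 21), (Ned, Vega, 30, 24), (Ned, Vega, 32, 2), (Ned, Vega, 32, 21), (Ned, Vega, 32, 24)}
π_{sid, tid} gives {(21, 2), (21, 21), (21, 24), (3, 2), (3, 21), (3, 24), (30, 2), (30, 21), (30, 24), (32, 2), (32, 21), (32, 24)} (24 duplicate(s) eliminated).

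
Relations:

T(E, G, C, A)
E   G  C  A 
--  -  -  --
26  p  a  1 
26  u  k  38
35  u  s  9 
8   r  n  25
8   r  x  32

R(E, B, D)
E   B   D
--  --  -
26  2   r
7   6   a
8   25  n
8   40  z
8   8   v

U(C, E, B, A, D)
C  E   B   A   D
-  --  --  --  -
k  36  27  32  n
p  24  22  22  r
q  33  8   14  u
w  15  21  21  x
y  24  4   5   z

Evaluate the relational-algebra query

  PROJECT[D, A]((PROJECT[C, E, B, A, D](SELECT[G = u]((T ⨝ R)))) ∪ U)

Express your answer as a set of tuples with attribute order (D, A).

Joining T and R on E yields {(26, p, a, 1, 2, r), (26, u, k, 38, 2, r), (8, r, n, 25, 25, n), (8, r, n, 25, 40, z), (8, r, n, 25, 8, v), (8, r, x, 32, 25, n), (8, r, x, 32, 40, z), (8, r, x, 32, 8, v)}.
σ[G = u]: keep tuples satisfying G = u → {(26, u, k, 38, 2, r)}
π_{C, E, B, A, D} gives {(k, 26, 2, 38, r)}.
Union: {(k, 26, 2, 38, r)} with {(k, 36, 27, 32, n), (p, 24, 22, 22, r), (q, 33, 8, 14, u), (w, 15, 21, 21, x), (y, 24, 4, 5, z)} → {(k, 26, 2, 38, r), (k, 36, 27, 32, n), (p, 24, 22, 22, r), (q, 33, 8, 14, u), (w, 15, 21, 21, x), (y, 24, 4, 5, z)}
π_{D, A} gives {(n, 32), (r, 22), (r, 38), (u, 14), (x, 21), (z, 5)}.

{(n, 32), (r, 22), (r, 38), (u, 14), (x, 21), (z, 5)}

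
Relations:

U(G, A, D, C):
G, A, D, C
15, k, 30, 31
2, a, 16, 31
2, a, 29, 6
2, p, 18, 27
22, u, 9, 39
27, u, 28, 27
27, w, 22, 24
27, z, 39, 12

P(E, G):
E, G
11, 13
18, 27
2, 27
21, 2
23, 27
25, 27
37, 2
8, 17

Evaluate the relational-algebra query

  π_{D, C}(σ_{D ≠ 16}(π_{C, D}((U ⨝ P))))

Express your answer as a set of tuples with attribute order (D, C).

Joining U and P on G yields {(2, a, 16, 31, 21), (2, a, 16, 31, 37), (2, a, 29, 6, 21), (2, a, 29, 6, 37), (2, p, 18, 27, 21), (2, p, 18, 27, 37), (27, u, 28, 27, 18), (27, u, 28, 27, 2), (27, u, 28, 27, 23), (27, u, 28, 27, 25), (27, w, 22, 24, 18), (27, w, 22, 24, 2), (27, w, 22, 24, 23), (27, w, 22, 24, 25), (27, z, 39, 12, 18), (27, z, 39, 12, 2), (27, z, 39, 12, 23), (27, z, 39, 12, 25)}.
Projecting to C, D (12 duplicate(s) eliminated): {(12, 39), (24, 22), (27, 18), (27, 28), (31, 16), (6, 29)}
σ[D ≠ 16]: keep tuples satisfying D ≠ 16 → {(12, 39), (24, 22), (27, 18), (27, 28), (6, 29)}
Projecting to D, C: {(18, 27), (22, 24), (28, 27), (29, 6), (39, 12)}

{(18, 27), (22, 24), (28, 27), (29, 6), (39, 12)}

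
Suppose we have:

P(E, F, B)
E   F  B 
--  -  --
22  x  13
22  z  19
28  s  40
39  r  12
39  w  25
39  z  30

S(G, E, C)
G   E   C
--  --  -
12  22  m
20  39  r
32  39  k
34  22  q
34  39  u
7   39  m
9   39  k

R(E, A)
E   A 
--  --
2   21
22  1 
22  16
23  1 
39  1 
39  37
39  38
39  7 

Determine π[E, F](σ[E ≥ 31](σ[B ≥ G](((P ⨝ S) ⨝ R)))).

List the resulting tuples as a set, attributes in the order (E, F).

{(39, r), (39, w), (39, z)}

P ⋈ S (natural join on E): {(22, x, 13, 12, m), (22, x, 13, 34, q), (22, z, 19, 12, m), (22, z, 19, 34, q), (39, r, 12, 20, r), (39, r, 12, 32, k), (39, r, 12, 34, u), (39, r, 12, 7, m), (39, r, 12, 9, k), (39, w, 25, 20, r), (39, w, 25, 32, k), (39, w, 25, 34, u), (39, w, 25, 7, m), (39, w, 25, 9, k), (39, z, 30, 20, r), (39, z, 30, 32, k), (39, z, 30, 34, u), (39, z, 30, 7, m), (39, z, 30, 9, k)}
(P ⨝ S) ⋈ R (natural join on E): {(22, x, 13, 12, m, 1), (22, x, 13, 12, m, 16), (22, x, 13, 34, q, 1), (22, x, 13, 34, q, 16), (22, z, 19, 12, m, 1), (22, z, 19, 12, m, 16), (22, z, 19, 34, q, 1), (22, z, 19, 34, q, 16), (39, r, 12, 20, r, 1), (39, r, 12, 20, r, 37), (39, r, 12, 20, r, 38), (39, r, 12, 20, r, 7), (39, r, 12, 32, k, 1), (39, r, 12, 32, k, 37), (39, r, 12, 32, k, 38), (39, r, 12, 32, k, 7), (39, r, 12, 34, u, 1), (39, r, 12, 34, u, 37), (39, r, 12, 34, u, 38), (39, r, 12, 34, u, 7), (39, r, 12, 7, m, 1), (39, r, 12, 7, m, 37), (39, r, 12, 7, m, 38), (39, r, 12, 7, m, 7), (39, r, 12, 9, k, 1), (39, r, 12, 9, k, 37), (39, r, 12, 9, k, 38), (39, r, 12, 9, k, 7), (39, w, 25, 20, r, 1), (39, w, 25, 20, r, 37), (39, w, 25, 20, r, 38), (39, w, 25, 20, r, 7), (39, w, 25, 32, k, 1), (39, w, 25, 32, k, 37), (39, w, 25, 32, k, 38), (39, w, 25, 32, k, 7), (39, w, 25, 34, u, 1), (39, w, 25, 34, u, 37), (39, w, 25, 34, u, 38), (39, w, 25, 34, u, 7), (39, w, 25, 7, m, 1), (39, w, 25, 7, m, 37), (39, w, 25, 7, m, 38), (39, w, 25, 7, m, 7), (39, w, 25, 9, k, 1), (39, w, 25, 9, k, 37), (39, w, 25, 9, k, 38), (39, w, 25, 9, k, 7), (39, z, 30, 20, r, 1), (39, z, 30, 20, r, 37), (39, z, 30, 20, r, 38), (39, z, 30, 20, r, 7), (39, z, 30, 32, k, 1), (39, z, 30, 32, k, 37), (39, z, 30, 32, k, 38), (39, z, 30, 32, k, 7), (39, z, 30, 34, u, 1), (39, z, 30, 34, u, 37), (39, z, 30, 34, u, 38), (39, z, 30, 34, u, 7), (39, z, 30, 7, m, 1), (39, z, 30, 7, m, 37), (39, z, 30, 7, m, 38), (39, z, 30, 7, m, 7), (39, z, 30, 9, k, 1), (39, z, 30, 9, k, 37), (39, z, 30, 9, k, 38), (39, z, 30, 9, k, 7)}
Apply σ_{B ≥ G}; surviving tuples: {(22, x, 13, 12, m, 1), (22, x, 13, 12, m, 16), (22, z, 19, 12, m, 1), (22, z, 19, 12, m, 16), (39, r, 12, 7, m, 1), (39, r, 12, 7, m, 37), (39, r, 12, 7, m, 38), (39, r, 12, 7, m, 7), (39, r, 12, 9, k, 1), (39, r, 12, 9, k, 37), (39, r, 12, 9, k, 38), (39, r, 12, 9, k, 7), (39, w, 25, 20, r, 1), (39, w, 25, 20, r, 37), (39, w, 25, 20, r, 38), (39, w, 25, 20, r, 7), (39, w, 25, 7, m, 1), (39, w, 25, 7, m, 37), (39, w, 25, 7, m, 38), (39, w, 25, 7, m, 7), (39, w, 25, 9, k, 1), (39, w, 25, 9, k, 37), (39, w, 25, 9, k, 38), (39, w, 25, 9, k, 7), (39, z, 30, 20, r, 1), (39, z, 30, 20, r, 37), (39, z, 30, 20, r, 38), (39, z, 30, 20, r, 7), (39, z, 30, 7, m, 1), (39, z, 30, 7, m, 37), (39, z, 30, 7, m, 38), (39, z, 30, 7, m, 7), (39, z, 30, 9, k, 1), (39, z, 30, 9, k, 37), (39, z, 30, 9, k, 38), (39, z, 30, 9, k, 7)}
Apply σ_{E ≥ 31}; surviving tuples: {(39, r, 12, 7, m, 1), (39, r, 12, 7, m, 37), (39, r, 12, 7, m, 38), (39, r, 12, 7, m, 7), (39, r, 12, 9, k, 1), (39, r, 12, 9, k, 37), (39, r, 12, 9, k, 38), (39, r, 12, 9, k, 7), (39, w, 25, 20, r, 1), (39, w, 25, 20, r, 37), (39, w, 25, 20, r, 38), (39, w, 25, 20, r, 7), (39, w, 25, 7, m, 1), (39, w, 25, 7, m, 37), (39, w, 25, 7, m, 38), (39, w, 25, 7, m, 7), (39, w, 25, 9, k, 1), (39, w, 25, 9, k, 37), (39, w, 25, 9, k, 38), (39, w, 25, 9, k, 7), (39, z, 30, 20, r, 1), (39, z, 30, 20, r, 37), (39, z, 30, 20, r, 38), (39, z, 30, 20, r, 7), (39, z, 30, 7, m, 1), (39, z, 30, 7, m, 37), (39, z, 30, 7, m, 38), (39, z, 30, 7, m, 7), (39, z, 30, 9, k, 1), (39, z, 30, 9, k, 37), (39, z, 30, 9, k, 38), (39, z, 30, 9, k, 7)}
π[E, F]: project onto (E, F) (29 duplicate(s) eliminated) → {(39, r), (39, w), (39, z)}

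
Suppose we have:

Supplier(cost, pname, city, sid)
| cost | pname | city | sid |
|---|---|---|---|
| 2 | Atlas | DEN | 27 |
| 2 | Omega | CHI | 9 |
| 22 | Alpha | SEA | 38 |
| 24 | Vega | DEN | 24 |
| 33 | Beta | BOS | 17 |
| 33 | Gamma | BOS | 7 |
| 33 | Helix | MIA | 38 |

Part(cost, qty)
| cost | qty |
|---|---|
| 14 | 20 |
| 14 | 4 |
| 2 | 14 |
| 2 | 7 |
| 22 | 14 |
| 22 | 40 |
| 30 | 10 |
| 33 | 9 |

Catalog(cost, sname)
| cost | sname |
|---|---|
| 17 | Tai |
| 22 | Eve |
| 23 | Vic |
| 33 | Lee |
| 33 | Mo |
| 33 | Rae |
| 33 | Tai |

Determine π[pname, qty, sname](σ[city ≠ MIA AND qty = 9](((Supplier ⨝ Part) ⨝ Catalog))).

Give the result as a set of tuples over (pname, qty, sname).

{(Beta, 9, Lee), (Beta, 9, Mo), (Beta, 9, Rae), (Beta, 9, Tai), (Gamma, 9, Lee), (Gamma, 9, Mo), (Gamma, 9, Rae), (Gamma, 9, Tai)}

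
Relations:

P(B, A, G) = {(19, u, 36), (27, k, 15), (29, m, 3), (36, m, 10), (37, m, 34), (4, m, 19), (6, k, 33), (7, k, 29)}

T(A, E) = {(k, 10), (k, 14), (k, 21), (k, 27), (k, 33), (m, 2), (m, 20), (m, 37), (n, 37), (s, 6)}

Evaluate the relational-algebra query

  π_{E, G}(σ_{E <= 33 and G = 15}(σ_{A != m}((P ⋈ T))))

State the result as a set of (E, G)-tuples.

{(10, 15), (14, 15), (21, 15), (27, 15), (33, 15)}

Joining P and T on A yields {(27, k, 15, 10), (27, k, 15, 14), (27, k, 15, 21), (27, k, 15, 27), (27, k, 15, 33), (29, m, 3, 2), (29, m, 3, 20), (29, m, 3, 37), (36, m, 10, 2), (36, m, 10, 20), (36, m, 10, 37), (37, m, 34, 2), (37, m, 34, 20), (37, m, 34, 37), (4, m, 19, 2), (4, m, 19, 20), (4, m, 19, 37), (6, k, 33, 10), (6, k, 33, 14), (6, k, 33, 21), (6, k, 33, 27), (6, k, 33, 33), (7, k, 29, 10), (7, k, 29, 14), (7, k, 29, 21), (7, k, 29, 27), (7, k, 29, 33)}.
Filtering on A != m leaves {(27, k, 15, 10), (27, k, 15, 14), (27, k, 15, 21), (27, k, 15, 27), (27, k, 15, 33), (6, k, 33, 10), (6, k, 33, 14), (6, k, 33, 21), (6, k, 33, 27), (6, k, 33, 33), (7, k, 29, 10), (7, k, 29, 14), (7, k, 29, 21), (7, k, 29, 27), (7, k, 29, 33)}.
Filtering on E <= 33 and G = 15 leaves {(27, k, 15, 10), (27, k, 15, 14), (27, k, 15, 21), (27, k, 15, 27), (27, k, 15, 33)}.
π_{E, G} gives {(10, 15), (14, 15), (21, 15), (27, 15), (33, 15)}.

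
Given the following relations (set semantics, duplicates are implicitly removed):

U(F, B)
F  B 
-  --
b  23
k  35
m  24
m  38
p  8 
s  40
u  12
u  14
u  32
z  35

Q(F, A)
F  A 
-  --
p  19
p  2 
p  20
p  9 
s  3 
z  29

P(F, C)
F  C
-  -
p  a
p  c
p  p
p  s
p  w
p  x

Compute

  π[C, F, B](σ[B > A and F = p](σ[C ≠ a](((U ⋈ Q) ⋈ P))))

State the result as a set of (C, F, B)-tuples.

Joining U and Q on F yields {(p, 8, 19), (p, 8, 2), (p, 8, 20), (p, 8, 9), (s, 40, 3), (z, 35, 29)}.
Joining (U ⋈ Q) and P on F yields {(p, 8, 19, a), (p, 8, 19, c), (p, 8, 19, p), (p, 8, 19, s), (p, 8, 19, w), (p, 8, 19, x), (p, 8, 2, a), (p, 8, 2, c), (p, 8, 2, p), (p, 8, 2, s), (p, 8, 2, w), (p, 8, 2, x), (p, 8, 20, a), (p, 8, 20, c), (p, 8, 20, p), (p, 8, 20, s), (p, 8, 20, w), (p, 8, 20, x), (p, 8, 9, a), (p, 8, 9, c), (p, 8, 9, p), (p, 8, 9, s), (p, 8, 9, w), (p, 8, 9, x)}.
σ[C ≠ a]: keep tuples satisfying C ≠ a → {(p, 8, 19, c), (p, 8, 19, p), (p, 8, 19, s), (p, 8, 19, w), (p, 8, 19, x), (p, 8, 2, c), (p, 8, 2, p), (p, 8, 2, s), (p, 8, 2, w), (p, 8, 2, x), (p, 8, 20, c), (p, 8, 20, p), (p, 8, 20, s), (p, 8, 20, w), (p, 8, 20, x), (p, 8, 9, c), (p, 8, 9, p), (p, 8, 9, s), (p, 8, 9, w), (p, 8, 9, x)}
σ[B > A and F = p]: keep tuples satisfying B > A and F = p → {(p, 8, 2, c), (p, 8, 2, p), (p, 8, 2, s), (p, 8, 2, w), (p, 8, 2, x)}
Keep only column(s) C, F, B: {(c, p, 8), (p, p, 8), (s, p, 8), (w, p, 8), (x, p, 8)}

{(c, p, 8), (p, p, 8), (s, p, 8), (w, p, 8), (x, p, 8)}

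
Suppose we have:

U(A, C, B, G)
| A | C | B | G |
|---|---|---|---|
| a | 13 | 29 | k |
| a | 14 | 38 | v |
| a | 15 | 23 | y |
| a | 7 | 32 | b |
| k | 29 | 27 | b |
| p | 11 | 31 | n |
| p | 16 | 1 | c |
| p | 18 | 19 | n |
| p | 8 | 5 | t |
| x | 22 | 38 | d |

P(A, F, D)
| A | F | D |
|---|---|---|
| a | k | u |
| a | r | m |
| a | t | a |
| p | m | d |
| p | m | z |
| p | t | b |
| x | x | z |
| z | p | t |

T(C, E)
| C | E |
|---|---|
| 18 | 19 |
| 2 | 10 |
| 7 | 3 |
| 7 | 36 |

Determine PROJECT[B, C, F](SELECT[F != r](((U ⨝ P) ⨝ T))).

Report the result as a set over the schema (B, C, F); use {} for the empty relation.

Joining U and P on A yields {(a, 13, 29, k, k, u), (a, 13, 29, k, r, m), (a, 13, 29, k, t, a), (a, 14, 38, v, k, u), (a, 14, 38, v, r, m), (a, 14, 38, v, t, a), (a, 15, 23, y, k, u), (a, 15, 23, y, r, m), (a, 15, 23, y, t, a), (a, 7, 32, b, k, u), (a, 7, 32, b, r, m), (a, 7, 32, b, t, a), (p, 11, 31, n, m, d), (p, 11, 31, n, m, z), (p, 11, 31, n, t, b), (p, 16, 1, c, m, d), (p, 16, 1, c, m, z), (p, 16, 1, c, t, b), (p, 18, 19, n, m, d), (p, 18, 19, n, m, z), (p, 18, 19, n, t, b), (p, 8, 5, t, m, d), (p, 8, 5, t, m, z), (p, 8, 5, t, t, b), (x, 22, 38, d, x, z)}.
Joining (U ⨝ P) and T on C yields {(a, 7, 32, b, k, u, 3), (a, 7, 32, b, k, u, 36), (a, 7, 32, b, r, m, 3), (a, 7, 32, b, r, m, 36), (a, 7, 32, b, t, a, 3), (a, 7, 32, b, t, a, 36), (p, 18, 19, n, m, d, 19), (p, 18, 19, n, m, z, 19), (p, 18, 19, n, t, b, 19)}.
Apply σ_{F != r}; surviving tuples: {(a, 7, 32, b, k, u, 3), (a, 7, 32, b, k, u, 36), (a, 7, 32, b, t, a, 3), (a, 7, 32, b, t, a, 36), (p, 18, 19, n, m, d, 19), (p, 18, 19, n, m, z, 19), (p, 18, 19, n, t, b, 19)}
π_{B, C, F} gives {(19, 18, m), (19, 18, t), (32, 7, k), (32, 7, t)} (3 duplicate(s) eliminated).

{(19, 18, m), (19, 18, t), (32, 7, k), (32, 7, t)}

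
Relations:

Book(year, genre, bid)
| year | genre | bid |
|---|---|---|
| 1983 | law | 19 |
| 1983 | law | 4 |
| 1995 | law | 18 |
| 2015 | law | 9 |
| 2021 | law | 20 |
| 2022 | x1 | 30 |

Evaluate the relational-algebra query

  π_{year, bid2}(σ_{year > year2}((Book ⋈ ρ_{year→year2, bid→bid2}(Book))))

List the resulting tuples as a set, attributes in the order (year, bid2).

ρ[year→year2, bid→bid2]: schema becomes (year2, genre, bid2); tuples unchanged.
Book ⋈ ρ_{year→year2, bid→bid2}(Book) (natural join on genre): {(1983, law, 19, 1983, 19), (1983, law, 19, 1983, 4), (1983, law, 19, 1995, 18), (1983, law, 19, 2015, 9), (1983, law, 19, 2021, 20), (1983, law, 4, 1983, 19), (1983, law, 4, 1983, 4), (1983, law, 4, 1995, 18), (1983, law, 4, 2015, 9), (1983, law, 4, 2021, 20), (1995, law, 18, 1983, 19), (1995, law, 18, 1983, 4), (1995, law, 18, 1995, 18), (1995, law, 18, 2015, 9), (1995, law, 18, 2021, 20), (2015, law, 9, 1983, 19), (2015, law, 9, 1983, 4), (2015, law, 9, 1995, 18), (2015, law, 9, 2015, 9), (2015, law, 9, 2021, 20), (2021, law, 20, 1983, 19), (2021, law, 20, 1983, 4), (2021, law, 20, 1995, 18), (2021, law, 20, 2015, 9), (2021, law, 20, 2021, 20), (2022, x1, 30, 2022, 30)}
Selection year > year2: {(1995, law, 18, 1983, 19), (1995, law, 18, 1983, 4), (2015, law, 9, 1983, 19), (2015, law, 9, 1983, 4), (2015, law, 9, 1995, 18), (2021, law, 20, 1983, 19), (2021, law, 20, 1983, 4), (2021, law, 20, 1995, 18), (2021, law, 20, 2015, 9)}
π[year, bid2]: project onto (year, bid2) → {(1995, 19), (1995, 4), (2015, 18), (2015, 19), (2015, 4), (2021, 18), (2021, 19), (2021, 4), (2021, 9)}

{(1995, 19), (1995, 4), (2015, 18), (2015, 19), (2015, 4), (2021, 18), (2021, 19), (2021, 4), (2021, 9)}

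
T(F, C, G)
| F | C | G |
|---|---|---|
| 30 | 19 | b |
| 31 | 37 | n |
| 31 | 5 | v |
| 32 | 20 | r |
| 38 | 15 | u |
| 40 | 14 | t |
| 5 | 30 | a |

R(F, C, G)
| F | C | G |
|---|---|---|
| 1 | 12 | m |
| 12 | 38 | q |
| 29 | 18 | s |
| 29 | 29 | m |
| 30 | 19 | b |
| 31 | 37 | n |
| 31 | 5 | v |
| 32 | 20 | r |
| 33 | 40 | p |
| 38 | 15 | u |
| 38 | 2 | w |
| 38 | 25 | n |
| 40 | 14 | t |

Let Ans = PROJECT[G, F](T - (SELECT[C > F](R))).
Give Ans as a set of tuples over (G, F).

{(a, 5), (b, 30), (r, 32), (t, 40), (u, 38), (v, 31)}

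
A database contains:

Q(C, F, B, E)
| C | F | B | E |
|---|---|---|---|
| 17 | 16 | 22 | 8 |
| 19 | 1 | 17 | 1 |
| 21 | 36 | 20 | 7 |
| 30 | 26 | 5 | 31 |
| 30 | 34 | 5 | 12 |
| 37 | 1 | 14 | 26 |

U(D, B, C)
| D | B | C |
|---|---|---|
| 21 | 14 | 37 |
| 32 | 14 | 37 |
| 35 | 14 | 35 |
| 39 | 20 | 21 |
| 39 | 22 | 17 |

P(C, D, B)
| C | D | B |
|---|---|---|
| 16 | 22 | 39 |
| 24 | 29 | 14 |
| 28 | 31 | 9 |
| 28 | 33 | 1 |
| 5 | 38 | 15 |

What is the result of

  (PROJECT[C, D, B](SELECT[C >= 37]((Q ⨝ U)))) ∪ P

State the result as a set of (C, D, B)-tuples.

{(16, 22, 39), (24, 29, 14), (28, 31, 9), (28, 33, 1), (37, 21, 14), (37, 32, 14), (5, 38, 15)}

Joining Q and U on C, B yields {(17, 16, 22, 8, 39), (21, 36, 20, 7, 39), (37, 1, 14, 26, 21), (37, 1, 14, 26, 32)}.
σ[C >= 37]: keep tuples satisfying C >= 37 → {(37, 1, 14, 26, 21), (37, 1, 14, 26, 32)}
Keep only column(s) C, D, B: {(37, 21, 14), (37, 32, 14)}
Union: {(37, 21, 14), (37, 32, 14)} with {(16, 22, 39), (24, 29, 14), (28, 31, 9), (28, 33, 1), (5, 38, 15)} → {(16, 22, 39), (24, 29, 14), (28, 31, 9), (28, 33, 1), (37, 21, 14), (37, 32, 14), (5, 38, 15)}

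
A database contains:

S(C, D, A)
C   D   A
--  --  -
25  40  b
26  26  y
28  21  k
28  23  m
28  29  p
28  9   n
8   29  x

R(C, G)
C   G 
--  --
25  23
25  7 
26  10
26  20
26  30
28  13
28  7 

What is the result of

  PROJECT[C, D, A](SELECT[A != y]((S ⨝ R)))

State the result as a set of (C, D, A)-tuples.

S ⋈ R (natural join on C): {(25, 40, b, 23), (25, 40, b, 7), (26, 26, y, 10), (26, 26, y, 20), (26, 26, y, 30), (28, 21, k, 13), (28, 21, k, 7), (28, 23, m, 13), (28, 23, m, 7), (28, 29, p, 13), (28, 29, p, 7), (28, 9, n, 13), (28, 9, n, 7)}
Filtering on A != y leaves {(25, 40, b, 23), (25, 40, b, 7), (28, 21, k, 13), (28, 21, k, 7), (28, 23, m, 13), (28, 23, m, 7), (28, 29, p, 13), (28, 29, p, 7), (28, 9, n, 13), (28, 9, n, 7)}.
π_{C, D, A} gives {(25, 40, b), (28, 21, k), (28, 23, m), (28, 29, p), (28, 9, n)} (5 duplicate(s) eliminated).

{(25, 40, b), (28, 21, k), (28, 23, m), (28, 29, p), (28, 9, n)}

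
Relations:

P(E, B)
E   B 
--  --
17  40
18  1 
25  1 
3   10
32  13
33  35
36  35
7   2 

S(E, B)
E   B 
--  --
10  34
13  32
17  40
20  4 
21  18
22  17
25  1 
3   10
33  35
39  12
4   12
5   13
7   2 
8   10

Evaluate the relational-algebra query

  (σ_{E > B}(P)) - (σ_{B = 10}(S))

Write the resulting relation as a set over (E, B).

σ[E > B]: keep tuples satisfying E > B → {(18, 1), (25, 1), (32, 13), (36, 35), (7, 2)}
σ[B = 10]: keep tuples satisfying B = 10 → {(3, 10), (8, 10)}
Difference: {(18, 1), (25, 1), (32, 13), (36, 35), (7, 2)} with {(3, 10), (8, 10)} → {(18, 1), (25, 1), (32, 13), (36, 35), (7, 2)}

{(18, 1), (25, 1), (32, 13), (36, 35), (7, 2)}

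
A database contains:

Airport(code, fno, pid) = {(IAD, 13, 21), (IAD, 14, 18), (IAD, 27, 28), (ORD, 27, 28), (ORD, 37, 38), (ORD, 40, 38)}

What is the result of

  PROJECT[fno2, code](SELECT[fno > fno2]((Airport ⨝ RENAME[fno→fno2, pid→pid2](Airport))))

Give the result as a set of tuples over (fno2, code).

{(13, IAD), (14, IAD), (27, ORD), (37, ORD)}

ρ[fno→fno2, pid→pid2]: schema becomes (code, fno2, pid2); tuples unchanged.
Airport ⋈ RENAME[fno→fno2, pid→pid2](Airport) (natural join on code): {(IAD, 13, 21, 13, 21), (IAD, 13, 21, 14, 18), (IAD, 13, 21, 27, 28), (IAD, 14, 18, 13, 21), (IAD, 14, 18, 14, 18), (IAD, 14, 18, 27, 28), (IAD, 27, 28, 13, 21), (IAD, 27, 28, 14, 18), (IAD, 27, 28, 27, 28), (ORD, 27, 28, 27, 28), (ORD, 27, 28, 37, 38), (ORD, 27, 28, 40, 38), (ORD, 37, 38, 27, 28), (ORD, 37, 38, 37, 38), (ORD, 37, 38, 40, 38), (ORD, 40, 38, 27, 28), (ORD, 40, 38, 37, 38), (ORD, 40, 38, 40, 38)}
Selection fno > fno2: {(IAD, 14, 18, 13, 21), (IAD, 27, 28, 13, 21), (IAD, 27, 28, 14, 18), (ORD, 37, 38, 27, 28), (ORD, 40, 38, 27, 28), (ORD, 40, 38, 37, 38)}
π_{fno2, code} gives {(13, IAD), (14, IAD), (27, ORD), (37, ORD)} (2 duplicate(s) eliminated).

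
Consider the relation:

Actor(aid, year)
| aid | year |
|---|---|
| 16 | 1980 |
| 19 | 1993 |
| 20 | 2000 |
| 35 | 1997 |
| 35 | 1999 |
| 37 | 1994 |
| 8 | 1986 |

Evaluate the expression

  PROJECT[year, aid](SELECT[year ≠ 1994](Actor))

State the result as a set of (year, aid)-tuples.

{(1980, 16), (1986, 8), (1993, 19), (1997, 35), (1999, 35), (2000, 20)}

Apply σ_{year ≠ 1994}; surviving tuples: {(16, 1980), (19, 1993), (20, 2000), (35, 1997), (35, 1999), (8, 1986)}
π_{year, aid} gives {(1980, 16), (1986, 8), (1993, 19), (1997, 35), (1999, 35), (2000, 20)}.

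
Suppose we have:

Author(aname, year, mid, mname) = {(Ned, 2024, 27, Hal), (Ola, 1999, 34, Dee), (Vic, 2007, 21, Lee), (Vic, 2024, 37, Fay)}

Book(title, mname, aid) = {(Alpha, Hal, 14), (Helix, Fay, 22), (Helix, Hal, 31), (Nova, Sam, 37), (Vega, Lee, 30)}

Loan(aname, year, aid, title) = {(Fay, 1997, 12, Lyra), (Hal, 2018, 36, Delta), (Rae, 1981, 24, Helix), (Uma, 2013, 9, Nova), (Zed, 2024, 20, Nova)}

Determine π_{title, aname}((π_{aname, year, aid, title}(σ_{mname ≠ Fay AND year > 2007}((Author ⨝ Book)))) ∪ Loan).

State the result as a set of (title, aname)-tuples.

Natural join on mname: {(Ned, 2024, 27, Hal, Alpha, 14), (Ned, 2024, 27, Hal, Helix, 31), (Vic, 2007, 21, Lee, Vega, 30), (Vic, 2024, 37, Fay, Helix, 22)}
Filtering on mname ≠ Fay AND year > 2007 leaves {(Ned, 2024, 27, Hal, Alpha, 14), (Ned, 2024, 27, Hal, Helix, 31)}.
Projecting to aname, year, aid, title: {(Ned, 2024, 14, Alpha), (Ned, 2024, 31, Helix)}
Taking the union: {(Fay, 1997, 12, Lyra), (Hal, 2018, 36, Delta), (Ned, 2024, 14, Alpha), (Ned, 2024, 31, Helix), (Rae, 1981, 24, Helix), (Uma, 2013, 9, Nova), (Zed, 2024, 20, Nova)}
Projecting to title, aname: {(Alpha, Ned), (Delta, Hal), (Helix, Ned), (Helix, Rae), (Lyra, Fay), (Nova, Uma), (Nova, Zed)}

{(Alpha, Ned), (Delta, Hal), (Helix, Ned), (Helix, Rae), (Lyra, Fay), (Nova, Uma), (Nova, Zed)}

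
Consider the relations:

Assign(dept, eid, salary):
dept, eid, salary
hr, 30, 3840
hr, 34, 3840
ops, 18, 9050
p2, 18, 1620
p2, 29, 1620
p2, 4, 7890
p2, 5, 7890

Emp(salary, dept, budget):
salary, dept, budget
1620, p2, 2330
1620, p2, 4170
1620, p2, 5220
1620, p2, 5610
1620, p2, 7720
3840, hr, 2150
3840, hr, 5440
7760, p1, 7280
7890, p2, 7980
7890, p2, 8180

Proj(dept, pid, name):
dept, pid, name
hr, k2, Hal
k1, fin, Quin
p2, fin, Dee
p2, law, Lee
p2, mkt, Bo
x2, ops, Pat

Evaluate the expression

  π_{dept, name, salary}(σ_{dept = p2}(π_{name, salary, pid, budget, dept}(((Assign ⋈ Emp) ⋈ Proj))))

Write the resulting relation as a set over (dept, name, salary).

{(p2, Bo, 1620), (p2, Bo, 7890), (p2, Dee, 1620), (p2, Dee, 7890), (p2, Lee, 1620), (p2, Lee, 7890)}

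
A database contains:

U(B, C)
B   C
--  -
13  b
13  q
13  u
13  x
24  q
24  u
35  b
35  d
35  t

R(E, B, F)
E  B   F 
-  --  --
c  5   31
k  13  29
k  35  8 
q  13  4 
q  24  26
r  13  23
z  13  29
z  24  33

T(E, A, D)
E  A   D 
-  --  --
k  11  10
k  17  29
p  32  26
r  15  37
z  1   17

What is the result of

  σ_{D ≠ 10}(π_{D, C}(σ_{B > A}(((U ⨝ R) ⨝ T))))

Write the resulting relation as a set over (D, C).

Natural join on B: {(13, b, k, 29), (13, b, q, 4), (13, b, r, 23), (13, b, z, 29), (13, q, k, 29), (13, q, q, 4), (13, q, r, 23), (13, q, z, 29), (13, u, k, 29), (13, u, q, 4), (13, u, r, 23), (13, u, z, 29), (13, x, k, 29), (13, x, q, 4), (13, x, r, 23), (13, x, z, 29), (24, q, q, 26), (24, q, z, 33), (24, u, q, 26), (24, u, z, 33), (35, b, k, 8), (35, d, k, 8), (35, t, k, 8)}
Natural join on E: {(13, b, k, 29, 11, 10), (13, b, k, 29, 17, 29), (13, b, r, 23, 15, 37), (13, b, z, 29, 1, 17), (13, q, k, 29, 11, 10), (13, q, k, 29, 17, 29), (13, q, r, 23, 15, 37), (13, q, z, 29, 1, 17), (13, u, k, 29, 11, 10), (13, u, k, 29, 17, 29), (13, u, r, 23, 15, 37), (13, u, z, 29, 1, 17), (13, x, k, 29, 11, 10), (13, x, k, 29, 17, 29), (13, x, r, 23, 15, 37), (13, x, z, 29, 1, 17), (24, q, z, 33, 1, 17), (24, u, z, 33, 1, 17), (35, b, k, 8, 11, 10), (35, b, k, 8, 17, 29), (35, d, k, 8, 11, 10), (35, d, k, 8, 17, 29), (35, t, k, 8, 11, 10), (35, t, k, 8, 17, 29)}
σ[B > A]: keep tuples satisfying B > A → {(13, b, k, 29, 11, 10), (13, b, z, 29, 1, 17), (13, q, k, 29, 11, 10), (13, q, z, 29, 1, 17), (13, u, k, 29, 11, 10), (13, u, z, 29, 1, 17), (13, x, k, 29, 11, 10), (13, x, z, 29, 1, 17), (24, q, z, 33, 1, 17), (24, u, z, 33, 1, 17), (35, b, k, 8, 11, 10), (35, b, k, 8, 17, 29), (35, d, k, 8, 11, 10), (35, d, k, 8, 17, 29), (35, t, k, 8, 11, 10), (35, t, k, 8, 17, 29)}
Keep only column(s) D, C (3 duplicate(s) eliminated): {(10, b), (10, d), (10, q), (10, t), (10, u), (10, x), (17, b), (17, q), (17, u), (17, x), (29, b), (29, d), (29, t)}
σ[D ≠ 10]: keep tuples satisfying D ≠ 10 → {(17, b), (17, q), (17, u), (17, x), (29, b), (29, d), (29, t)}

{(17, b), (17, q), (17, u), (17, x), (29, b), (29, d), (29, t)}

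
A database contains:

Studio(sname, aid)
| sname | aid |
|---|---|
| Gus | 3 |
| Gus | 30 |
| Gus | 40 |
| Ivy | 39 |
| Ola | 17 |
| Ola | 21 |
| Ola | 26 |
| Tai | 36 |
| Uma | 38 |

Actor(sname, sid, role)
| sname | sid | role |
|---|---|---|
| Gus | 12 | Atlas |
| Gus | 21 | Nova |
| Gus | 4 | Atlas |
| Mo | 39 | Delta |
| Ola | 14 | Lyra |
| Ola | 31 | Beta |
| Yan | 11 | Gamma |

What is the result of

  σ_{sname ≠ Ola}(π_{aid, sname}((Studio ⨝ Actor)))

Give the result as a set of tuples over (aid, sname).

Natural join on sname: {(Gus, 3, 12, Atlas), (Gus, 3, 21, Nova), (Gus, 3, 4, Atlas), (Gus, 30, 12, Atlas), (Gus, 30, 21, Nova), (Gus, 30, 4, Atlas), (Gus, 40, 12, Atlas), (Gus, 40, 21, Nova), (Gus, 40, 4, Atlas), (Ola, 17, 14, Lyra), (Ola, 17, 31, Beta), (Ola, 21, 14, Lyra), (Ola, 21, 31, Beta), (Ola, 26, 14, Lyra), (Ola, 26, 31, Beta)}
Keep only column(s) aid, sname (9 duplicate(s) eliminated): {(17, Ola), (21, Ola), (26, Ola), (3, Gus), (30, Gus), (40, Gus)}
Selection sname ≠ Ola: {(3, Gus), (30, Gus), (40, Gus)}

{(3, Gus), (30, Gus), (40, Gus)}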